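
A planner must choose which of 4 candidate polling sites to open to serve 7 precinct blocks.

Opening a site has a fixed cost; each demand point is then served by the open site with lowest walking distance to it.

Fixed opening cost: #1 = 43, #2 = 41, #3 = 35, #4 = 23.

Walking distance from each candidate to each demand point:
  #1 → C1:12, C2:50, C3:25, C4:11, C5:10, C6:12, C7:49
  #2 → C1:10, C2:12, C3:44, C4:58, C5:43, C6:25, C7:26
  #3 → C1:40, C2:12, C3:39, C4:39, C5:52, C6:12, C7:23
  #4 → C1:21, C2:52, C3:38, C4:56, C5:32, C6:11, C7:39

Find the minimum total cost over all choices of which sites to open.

Open {#1, #3}: assign each demand point to its cheapest open site.
  C1→#1 12, C2→#3 12, C3→#1 25, C4→#1 11, C5→#1 10, C6→#1 12, C7→#3 23
  walking distance 105, fixed 78 → total 183.
Compare {#1, #2}: walking distance 106 + fixed 84 = 190.
Compare {#1, #3, #4}: walking distance 104 + fixed 101 = 205.
Compare {#1}: walking distance 169 + fixed 43 = 212.
All other subsets cost ≥ 190. Minimum total cost: 183.

183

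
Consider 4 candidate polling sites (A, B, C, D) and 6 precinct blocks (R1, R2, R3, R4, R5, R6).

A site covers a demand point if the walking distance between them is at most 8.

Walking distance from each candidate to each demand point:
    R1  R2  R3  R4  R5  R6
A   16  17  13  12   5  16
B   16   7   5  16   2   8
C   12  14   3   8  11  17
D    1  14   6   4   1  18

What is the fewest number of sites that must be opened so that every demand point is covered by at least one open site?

Coverage sets (demand points within 8 of each site):
  A: {R5}
  B: {R2, R3, R5, R6}
  C: {R3, R4}
  D: {R1, R3, R4, R5}
No single site covers all 6 demand points.
But {B, D} covers everything, so the minimum is 2.

2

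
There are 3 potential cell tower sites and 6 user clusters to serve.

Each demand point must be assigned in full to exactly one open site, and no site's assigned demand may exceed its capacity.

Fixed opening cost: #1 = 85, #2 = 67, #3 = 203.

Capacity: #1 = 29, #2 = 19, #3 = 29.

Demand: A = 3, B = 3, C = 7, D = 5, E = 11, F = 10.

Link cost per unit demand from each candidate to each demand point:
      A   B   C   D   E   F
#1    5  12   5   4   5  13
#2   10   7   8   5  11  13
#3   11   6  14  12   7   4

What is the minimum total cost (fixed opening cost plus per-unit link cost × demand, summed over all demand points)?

Open {#1, #2}; cheapest assignment that respects the capacities:
  #1 (cap 29, load 26): A, C, D, E — cost 3×5 + 7×5 + 5×4 + 11×5 = 125
  #2 (cap 19, load 13): B, F — cost 3×7 + 10×13 = 151
  Shipping 276, fixed 152 → total 428.
  Any other capacity-feasible assignment to {#1, #2} ships for at least 276.
Compare {#1, #3}: its best feasible assignment gives total 471.
Compare {#2, #3}: its best feasible assignment gives total 516.
Every other set of open sites that can feasibly serve all demand totals ≥ 471 even under its best assignment. Minimum: 428.

428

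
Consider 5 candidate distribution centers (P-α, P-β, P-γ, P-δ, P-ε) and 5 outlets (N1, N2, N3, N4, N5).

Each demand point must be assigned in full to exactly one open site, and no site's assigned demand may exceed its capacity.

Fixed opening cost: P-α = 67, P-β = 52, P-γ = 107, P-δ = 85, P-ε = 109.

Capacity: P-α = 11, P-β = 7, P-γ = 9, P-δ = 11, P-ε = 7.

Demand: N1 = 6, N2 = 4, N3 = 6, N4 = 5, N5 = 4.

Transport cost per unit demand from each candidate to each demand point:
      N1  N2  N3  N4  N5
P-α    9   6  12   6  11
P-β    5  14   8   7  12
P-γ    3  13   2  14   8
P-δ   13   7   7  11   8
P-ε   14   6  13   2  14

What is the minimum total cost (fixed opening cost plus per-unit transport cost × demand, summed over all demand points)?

Open {P-α, P-β, P-δ}; cheapest assignment that respects the capacities:
  P-α (cap 11, load 9): N2, N4 — cost 4×6 + 5×6 = 54
  P-β (cap 7, load 6): N1 — cost 6×5 = 30
  P-δ (cap 11, load 10): N3, N5 — cost 6×7 + 4×8 = 74
  Shipping 158, fixed 204 → total 362.
  Any other capacity-feasible assignment to {P-α, P-β, P-δ} ships for at least 158.
Compare {P-α, P-γ, P-δ}: its best feasible assignment gives total 405.
Compare {P-α, P-δ, P-ε}: its best feasible assignment gives total 423.
Every other set of open sites that can feasibly serve all demand totals ≥ 405 even under its best assignment. Minimum: 362.

362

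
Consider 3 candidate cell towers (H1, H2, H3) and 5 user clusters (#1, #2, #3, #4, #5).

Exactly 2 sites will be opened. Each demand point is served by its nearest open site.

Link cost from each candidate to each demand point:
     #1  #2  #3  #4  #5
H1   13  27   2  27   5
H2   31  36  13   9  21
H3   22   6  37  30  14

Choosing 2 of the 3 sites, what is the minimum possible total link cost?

53

Open {H1, H3}.
  #1→H1 13, #2→H3 6, #3→H1 2, #4→H1 27, #5→H1 5  ⇒ total 53.
Compare {H1, H2}: total 56.
Compare {H2, H3}: total 64.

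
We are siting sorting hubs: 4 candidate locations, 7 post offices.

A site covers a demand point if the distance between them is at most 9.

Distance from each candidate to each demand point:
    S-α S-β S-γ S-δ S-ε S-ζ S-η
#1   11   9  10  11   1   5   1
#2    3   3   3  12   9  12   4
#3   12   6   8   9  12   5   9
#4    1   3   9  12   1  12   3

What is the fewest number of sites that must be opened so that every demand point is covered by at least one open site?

Coverage sets (demand points within 9 of each site):
  #1: {S-β, S-ε, S-ζ, S-η}
  #2: {S-α, S-β, S-γ, S-ε, S-η}
  #3: {S-β, S-γ, S-δ, S-ζ, S-η}
  #4: {S-α, S-β, S-γ, S-ε, S-η}
No single site covers all 7 demand points.
But {#2, #3} covers everything, so the minimum is 2.

2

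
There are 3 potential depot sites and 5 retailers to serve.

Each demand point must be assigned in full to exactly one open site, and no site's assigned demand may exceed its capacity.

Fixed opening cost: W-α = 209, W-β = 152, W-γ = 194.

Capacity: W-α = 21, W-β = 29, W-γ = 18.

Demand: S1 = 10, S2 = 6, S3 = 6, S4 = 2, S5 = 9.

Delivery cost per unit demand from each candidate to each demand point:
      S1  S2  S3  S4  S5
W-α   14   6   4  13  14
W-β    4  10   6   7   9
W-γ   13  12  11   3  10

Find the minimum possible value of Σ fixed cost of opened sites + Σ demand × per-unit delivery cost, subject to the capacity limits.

Open {W-α, W-β}; cheapest assignment that respects the capacities:
  W-α (cap 21, load 12): S2, S3 — cost 6×6 + 6×4 = 60
  W-β (cap 29, load 21): S1, S4, S5 — cost 10×4 + 2×7 + 9×9 = 135
  Shipping 195, fixed 361 → total 556.
  Any other capacity-feasible assignment to {W-α, W-β} ships for at least 195.
Compare {W-β, W-γ}: its best feasible assignment gives total 578.
Compare {W-α, W-γ}: its best feasible assignment gives total 725.
Every other set of open sites that can feasibly serve all demand totals ≥ 578 even under its best assignment. Minimum: 556.

556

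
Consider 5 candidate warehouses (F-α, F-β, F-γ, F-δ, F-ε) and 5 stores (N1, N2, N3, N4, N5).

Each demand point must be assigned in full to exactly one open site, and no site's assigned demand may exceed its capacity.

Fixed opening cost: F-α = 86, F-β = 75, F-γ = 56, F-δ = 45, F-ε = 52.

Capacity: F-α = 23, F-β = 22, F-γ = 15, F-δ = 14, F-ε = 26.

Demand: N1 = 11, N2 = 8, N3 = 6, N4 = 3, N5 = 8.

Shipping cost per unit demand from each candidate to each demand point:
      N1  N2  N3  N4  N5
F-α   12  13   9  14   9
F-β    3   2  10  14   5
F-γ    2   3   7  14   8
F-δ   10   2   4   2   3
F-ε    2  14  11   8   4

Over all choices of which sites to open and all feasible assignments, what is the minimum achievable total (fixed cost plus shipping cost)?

Open {F-δ, F-ε}; cheapest assignment that respects the capacities:
  F-δ (cap 14, load 14): N2, N3 — cost 8×2 + 6×4 = 40
  F-ε (cap 26, load 22): N1, N4, N5 — cost 11×2 + 3×8 + 8×4 = 78
  Shipping 118, fixed 97 → total 215.
  Any other capacity-feasible assignment to {F-δ, F-ε} ships for at least 118.
Compare {F-γ, F-ε}: its best feasible assignment gives total 252.
Compare {F-β, F-δ}: its best feasible assignment gives total 259.
Every other set of open sites that can feasibly serve all demand totals ≥ 252 even under its best assignment. Minimum: 215.

215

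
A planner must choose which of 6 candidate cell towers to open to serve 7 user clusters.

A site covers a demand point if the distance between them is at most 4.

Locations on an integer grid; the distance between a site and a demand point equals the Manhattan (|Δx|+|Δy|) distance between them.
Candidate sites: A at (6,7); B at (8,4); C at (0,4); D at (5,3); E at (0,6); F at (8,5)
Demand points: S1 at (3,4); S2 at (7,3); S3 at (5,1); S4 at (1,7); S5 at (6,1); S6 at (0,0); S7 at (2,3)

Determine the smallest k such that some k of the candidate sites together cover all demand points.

2

Coverage sets (demand points within 4 of each site):
  A: {}
  B: {S2}
  C: {S1, S4, S6, S7}
  D: {S1, S2, S3, S5, S7}
  E: {S4}
  F: {S2}
No single site covers all 7 demand points.
But {C, D} covers everything, so the minimum is 2.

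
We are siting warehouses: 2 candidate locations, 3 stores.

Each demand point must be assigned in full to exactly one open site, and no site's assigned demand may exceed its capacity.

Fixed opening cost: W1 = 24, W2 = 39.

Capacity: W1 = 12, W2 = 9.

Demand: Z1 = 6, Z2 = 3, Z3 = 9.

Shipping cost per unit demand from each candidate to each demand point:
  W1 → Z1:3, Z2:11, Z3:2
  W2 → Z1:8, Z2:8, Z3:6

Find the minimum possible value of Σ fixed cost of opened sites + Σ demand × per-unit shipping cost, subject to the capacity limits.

153

Open {W1, W2}; cheapest assignment that respects the capacities:
  W1 (cap 12, load 9): Z3 — cost 9×2 = 18
  W2 (cap 9, load 9): Z1, Z2 — cost 6×8 + 3×8 = 72
  Shipping 90, fixed 63 → total 153.
  Any other capacity-feasible assignment to {W1, W2} ships for at least 90.
Total demand is 18 and no other set of sites has combined capacity ≥ 18, so {W1, W2} is the only feasible choice of open sites. Minimum: 153.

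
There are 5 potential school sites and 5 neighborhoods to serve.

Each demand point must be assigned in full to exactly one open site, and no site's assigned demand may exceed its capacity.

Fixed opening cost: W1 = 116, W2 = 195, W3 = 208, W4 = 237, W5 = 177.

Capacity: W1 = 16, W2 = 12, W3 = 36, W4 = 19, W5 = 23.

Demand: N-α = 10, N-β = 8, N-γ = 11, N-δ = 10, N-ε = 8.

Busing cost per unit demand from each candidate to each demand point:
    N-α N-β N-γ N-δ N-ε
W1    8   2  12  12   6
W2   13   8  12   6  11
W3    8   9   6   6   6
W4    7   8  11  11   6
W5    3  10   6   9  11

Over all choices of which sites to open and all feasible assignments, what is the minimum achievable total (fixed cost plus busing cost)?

Open {W1, W3}; cheapest assignment that respects the capacities:
  W1 (cap 16, load 16): N-β, N-ε — cost 8×2 + 8×6 = 64
  W3 (cap 36, load 31): N-α, N-γ, N-δ — cost 10×8 + 11×6 + 10×6 = 206
  Shipping 270, fixed 324 → total 594.
  Any other capacity-feasible assignment to {W1, W3} ships for at least 270.
Compare {W3, W5}: its best feasible assignment gives total 661.
Compare {W1, W2, W5}: its best feasible assignment gives total 708.
Every other set of open sites that can feasibly serve all demand totals ≥ 661 even under its best assignment. Minimum: 594.

594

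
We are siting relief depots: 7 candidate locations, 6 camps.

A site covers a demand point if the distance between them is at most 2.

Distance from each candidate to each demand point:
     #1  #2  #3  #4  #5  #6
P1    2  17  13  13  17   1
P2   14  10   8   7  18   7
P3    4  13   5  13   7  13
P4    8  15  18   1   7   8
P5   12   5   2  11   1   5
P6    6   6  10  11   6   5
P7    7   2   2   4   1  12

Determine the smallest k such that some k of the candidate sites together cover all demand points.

3

Coverage sets (demand points within 2 of each site):
  P1: {#1, #6}
  P2: {}
  P3: {}
  P4: {#4}
  P5: {#3, #5}
  P6: {}
  P7: {#2, #3, #5}
No 2 sites suffice: every size-2 union leaves at least one demand point uncovered.
But {P1, P4, P7} covers everything, so the minimum is 3.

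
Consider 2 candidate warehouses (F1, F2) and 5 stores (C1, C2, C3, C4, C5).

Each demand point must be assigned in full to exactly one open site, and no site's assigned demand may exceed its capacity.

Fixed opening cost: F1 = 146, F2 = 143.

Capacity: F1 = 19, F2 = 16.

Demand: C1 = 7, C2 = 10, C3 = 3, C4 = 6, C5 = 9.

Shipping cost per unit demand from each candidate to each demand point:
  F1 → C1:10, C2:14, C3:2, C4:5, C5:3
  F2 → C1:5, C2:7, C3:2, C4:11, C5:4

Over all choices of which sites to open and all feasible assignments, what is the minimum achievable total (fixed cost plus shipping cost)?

528

Open {F1, F2}; cheapest assignment that respects the capacities:
  F1 (cap 19, load 19): C1, C3, C5 — cost 7×10 + 3×2 + 9×3 = 103
  F2 (cap 16, load 16): C2, C4 — cost 10×7 + 6×11 = 136
  Shipping 239, fixed 289 → total 528.
  Any other capacity-feasible assignment to {F1, F2} ships for at least 239.
Total demand is 35 and no other set of sites has combined capacity ≥ 35, so {F1, F2} is the only feasible choice of open sites. Minimum: 528.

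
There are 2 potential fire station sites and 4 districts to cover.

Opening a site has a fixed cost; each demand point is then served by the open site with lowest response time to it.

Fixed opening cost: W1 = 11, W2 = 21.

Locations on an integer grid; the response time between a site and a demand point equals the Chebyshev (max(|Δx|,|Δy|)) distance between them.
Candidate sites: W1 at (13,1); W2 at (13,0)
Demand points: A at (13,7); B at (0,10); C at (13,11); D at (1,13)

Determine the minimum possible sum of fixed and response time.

Open {W1}: assign each demand point to its cheapest open site.
  A→W1 6, B→W1 13, C→W1 10, D→W1 12
  response time 41, fixed 11 → total 52.
Compare {W2}: response time 44 + fixed 21 = 65.
Compare {W1, W2}: response time 41 + fixed 32 = 73.

52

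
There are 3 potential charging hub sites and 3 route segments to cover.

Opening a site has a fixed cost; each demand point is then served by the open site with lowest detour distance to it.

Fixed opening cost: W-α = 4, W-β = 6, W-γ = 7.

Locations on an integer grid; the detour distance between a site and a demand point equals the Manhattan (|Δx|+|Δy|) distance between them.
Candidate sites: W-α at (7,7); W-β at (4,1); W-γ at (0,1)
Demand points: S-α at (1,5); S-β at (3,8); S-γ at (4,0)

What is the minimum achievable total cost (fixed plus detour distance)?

22

Open {W-β}: assign each demand point to its cheapest open site.
  S-α→W-β 7, S-β→W-β 8, S-γ→W-β 1
  detour distance 16, fixed 6 → total 22.
Compare {W-α, W-β}: detour distance 13 + fixed 10 = 23.
Compare {W-α, W-γ}: detour distance 15 + fixed 11 = 26.
Compare {W-α}: detour distance 23 + fixed 4 = 27.
All other subsets cost ≥ 23. Minimum total cost: 22.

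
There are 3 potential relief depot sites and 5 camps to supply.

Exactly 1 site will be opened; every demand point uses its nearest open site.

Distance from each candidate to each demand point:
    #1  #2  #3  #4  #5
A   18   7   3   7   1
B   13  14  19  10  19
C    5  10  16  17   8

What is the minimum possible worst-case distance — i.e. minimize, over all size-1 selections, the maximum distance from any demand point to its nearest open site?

Open {C}.
  Farthest demand point is #4 at distance 17 (to C); all others are ≤ 17.
With {A} the worst case is 18.
With {B} the worst case is 19.
No size-1 selection achieves below 17.

17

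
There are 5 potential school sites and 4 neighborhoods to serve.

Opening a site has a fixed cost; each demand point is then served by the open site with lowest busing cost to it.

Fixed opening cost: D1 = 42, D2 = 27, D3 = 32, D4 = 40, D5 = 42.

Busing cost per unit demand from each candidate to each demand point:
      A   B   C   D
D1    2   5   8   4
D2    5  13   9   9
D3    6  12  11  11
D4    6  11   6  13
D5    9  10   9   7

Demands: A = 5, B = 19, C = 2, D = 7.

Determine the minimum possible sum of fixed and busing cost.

191

Open {D1}: assign each demand point to its cheapest open site.
  A→D1 5×2=10, B→D1 19×5=95, C→D1 2×8=16, D→D1 7×4=28
  busing cost 149, fixed 42 → total 191.
Compare {D1, D2}: busing cost 149 + fixed 69 = 218.
Compare {D1, D3}: busing cost 149 + fixed 74 = 223.
Compare {D1, D4}: busing cost 145 + fixed 82 = 227.
All other subsets cost ≥ 218. Minimum total cost: 191.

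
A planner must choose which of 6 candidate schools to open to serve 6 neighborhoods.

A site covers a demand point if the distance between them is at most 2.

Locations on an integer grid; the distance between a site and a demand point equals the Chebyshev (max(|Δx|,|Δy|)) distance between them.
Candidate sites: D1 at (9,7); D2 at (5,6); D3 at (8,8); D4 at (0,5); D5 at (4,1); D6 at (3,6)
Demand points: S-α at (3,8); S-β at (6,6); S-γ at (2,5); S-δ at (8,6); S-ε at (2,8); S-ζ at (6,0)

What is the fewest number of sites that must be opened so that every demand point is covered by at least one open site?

Coverage sets (demand points within 2 of each site):
  D1: {S-δ}
  D2: {S-α, S-β}
  D3: {S-β, S-δ}
  D4: {S-γ}
  D5: {S-ζ}
  D6: {S-α, S-γ, S-ε}
No 2 sites suffice: every size-2 union leaves at least one demand point uncovered.
But {D3, D5, D6} covers everything, so the minimum is 3.

3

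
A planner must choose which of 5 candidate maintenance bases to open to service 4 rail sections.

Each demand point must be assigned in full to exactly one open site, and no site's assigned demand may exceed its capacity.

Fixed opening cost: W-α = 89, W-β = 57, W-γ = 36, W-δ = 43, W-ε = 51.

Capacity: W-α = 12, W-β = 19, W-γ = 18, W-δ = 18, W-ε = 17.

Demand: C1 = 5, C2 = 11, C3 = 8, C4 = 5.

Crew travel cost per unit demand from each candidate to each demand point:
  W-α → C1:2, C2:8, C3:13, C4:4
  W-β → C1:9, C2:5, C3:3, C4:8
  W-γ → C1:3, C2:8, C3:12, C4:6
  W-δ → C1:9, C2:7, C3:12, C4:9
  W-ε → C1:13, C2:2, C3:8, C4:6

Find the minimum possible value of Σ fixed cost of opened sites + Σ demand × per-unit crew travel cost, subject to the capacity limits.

Open {W-β, W-γ}; cheapest assignment that respects the capacities:
  W-β (cap 19, load 19): C2, C3 — cost 11×5 + 8×3 = 79
  W-γ (cap 18, load 10): C1, C4 — cost 5×3 + 5×6 = 45
  Shipping 124, fixed 93 → total 217.
  Any other capacity-feasible assignment to {W-β, W-γ} ships for at least 124.
Compare {W-β, W-ε}: its best feasible assignment gives total 229.
Compare {W-β, W-γ, W-ε}: its best feasible assignment gives total 235.
Every other set of open sites that can feasibly serve all demand totals ≥ 229 even under its best assignment. Minimum: 217.

217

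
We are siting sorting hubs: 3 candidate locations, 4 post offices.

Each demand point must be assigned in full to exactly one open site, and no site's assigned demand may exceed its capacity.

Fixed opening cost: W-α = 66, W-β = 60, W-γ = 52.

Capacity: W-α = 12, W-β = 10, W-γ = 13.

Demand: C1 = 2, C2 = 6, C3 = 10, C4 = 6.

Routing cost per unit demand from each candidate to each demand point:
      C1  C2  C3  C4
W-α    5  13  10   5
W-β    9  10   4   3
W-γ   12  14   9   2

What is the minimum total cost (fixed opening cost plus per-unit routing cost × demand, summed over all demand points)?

Open {W-α, W-β, W-γ}; cheapest assignment that respects the capacities:
  W-α (cap 12, load 8): C1, C2 — cost 2×5 + 6×13 = 88
  W-β (cap 10, load 10): C3 — cost 10×4 = 40
  W-γ (cap 13, load 6): C4 — cost 6×2 = 12
  Shipping 140, fixed 178 → total 318.
  Any other capacity-feasible assignment to {W-α, W-β, W-γ} ships for at least 140.
Compare {W-α, W-γ}: its best feasible assignment gives total 324.
Every other set of open sites that can feasibly serve all demand totals ≥ 324 even under its best assignment. Minimum: 318.

318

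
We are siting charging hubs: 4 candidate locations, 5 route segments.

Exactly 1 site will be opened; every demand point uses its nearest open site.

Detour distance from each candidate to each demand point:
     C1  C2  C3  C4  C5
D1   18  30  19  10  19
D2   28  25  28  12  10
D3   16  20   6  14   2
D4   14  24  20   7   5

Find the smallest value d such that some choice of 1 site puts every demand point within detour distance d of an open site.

20

Open {D3}.
  Farthest demand point is C2 at detour distance 20 (to D3); all others are ≤ 20.
With {D4} the worst case is 24.
With {D2} the worst case is 28.
No size-1 selection achieves below 20.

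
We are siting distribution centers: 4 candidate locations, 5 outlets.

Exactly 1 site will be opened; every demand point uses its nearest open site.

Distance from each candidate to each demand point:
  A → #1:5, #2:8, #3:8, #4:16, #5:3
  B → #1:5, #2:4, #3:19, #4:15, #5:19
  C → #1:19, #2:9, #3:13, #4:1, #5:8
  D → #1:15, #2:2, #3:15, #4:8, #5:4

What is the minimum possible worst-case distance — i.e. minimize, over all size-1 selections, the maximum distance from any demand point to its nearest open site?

15

Open {D}.
  Farthest demand point is #1 at distance 15 (to D); all others are ≤ 15.
With {A} the worst case is 16.
With {B} the worst case is 19.
No size-1 selection achieves below 15.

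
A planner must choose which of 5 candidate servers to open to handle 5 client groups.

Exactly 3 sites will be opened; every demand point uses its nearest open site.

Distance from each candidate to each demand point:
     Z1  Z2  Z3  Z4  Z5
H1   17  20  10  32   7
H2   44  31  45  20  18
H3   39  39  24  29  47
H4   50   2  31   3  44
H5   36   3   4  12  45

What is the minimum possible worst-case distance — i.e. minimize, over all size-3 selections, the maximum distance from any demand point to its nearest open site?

17

Open {H1, H2, H4}.
  Farthest demand point is Z1 at distance 17 (to H1); all others are ≤ 17.
With {H1, H2, H5} the worst case is 17.
With {H1, H3, H4} the worst case is 17.
No size-3 selection achieves below 17.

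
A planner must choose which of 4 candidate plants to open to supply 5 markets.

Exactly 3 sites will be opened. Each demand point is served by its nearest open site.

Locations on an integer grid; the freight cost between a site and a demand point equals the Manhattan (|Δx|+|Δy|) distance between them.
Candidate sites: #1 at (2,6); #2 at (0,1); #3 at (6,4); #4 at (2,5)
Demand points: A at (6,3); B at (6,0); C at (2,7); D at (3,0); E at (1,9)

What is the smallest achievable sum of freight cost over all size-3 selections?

Open {#1, #2, #3}.
  A→#3 1, B→#3 4, C→#1 1, D→#2 4, E→#1 4  ⇒ total 14.
Compare {#1, #3, #4}: total 16.
Compare {#2, #3, #4}: total 16.
No size-3 selection does better; minimum is 14.

14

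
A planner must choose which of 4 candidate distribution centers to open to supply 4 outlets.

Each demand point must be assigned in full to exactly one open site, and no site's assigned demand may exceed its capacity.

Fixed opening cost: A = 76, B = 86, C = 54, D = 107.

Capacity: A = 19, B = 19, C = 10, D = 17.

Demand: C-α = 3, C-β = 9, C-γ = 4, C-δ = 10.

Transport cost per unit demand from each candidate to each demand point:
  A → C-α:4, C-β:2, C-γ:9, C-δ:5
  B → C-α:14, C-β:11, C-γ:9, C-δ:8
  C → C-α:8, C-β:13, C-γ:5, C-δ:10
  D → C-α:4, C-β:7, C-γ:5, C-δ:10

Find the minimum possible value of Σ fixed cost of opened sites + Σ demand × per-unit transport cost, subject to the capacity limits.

Open {A, C}; cheapest assignment that respects the capacities:
  A (cap 19, load 19): C-β, C-δ — cost 9×2 + 10×5 = 68
  C (cap 10, load 7): C-α, C-γ — cost 3×8 + 4×5 = 44
  Shipping 112, fixed 130 → total 242.
  Any other capacity-feasible assignment to {A, C} ships for at least 112.
Compare {A, D}: its best feasible assignment gives total 283.
Compare {A, B}: its best feasible assignment gives total 308.
Every other set of open sites that can feasibly serve all demand totals ≥ 283 even under its best assignment. Minimum: 242.

242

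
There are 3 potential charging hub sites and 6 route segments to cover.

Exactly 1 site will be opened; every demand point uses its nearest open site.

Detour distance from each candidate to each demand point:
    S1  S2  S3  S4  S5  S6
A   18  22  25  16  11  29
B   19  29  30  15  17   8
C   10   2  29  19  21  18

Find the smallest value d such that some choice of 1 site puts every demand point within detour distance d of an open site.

Open {A}.
  Farthest demand point is S6 at detour distance 29 (to A); all others are ≤ 29.
With {C} the worst case is 29.
With {B} the worst case is 30.
No size-1 selection achieves below 29.

29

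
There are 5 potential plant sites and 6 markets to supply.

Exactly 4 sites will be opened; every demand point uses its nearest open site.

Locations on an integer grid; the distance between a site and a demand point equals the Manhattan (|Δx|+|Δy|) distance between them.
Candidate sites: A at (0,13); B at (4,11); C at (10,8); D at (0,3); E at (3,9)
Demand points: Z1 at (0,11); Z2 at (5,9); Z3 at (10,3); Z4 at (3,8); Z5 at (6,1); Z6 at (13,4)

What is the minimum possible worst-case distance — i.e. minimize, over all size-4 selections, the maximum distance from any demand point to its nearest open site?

Open {A, B, C, D}.
  Farthest demand point is Z5 at distance 8 (to D); all others are ≤ 8.
With {A, C, D, E} the worst case is 8.
With {B, C, D, E} the worst case is 8.
No size-4 selection achieves below 8.

8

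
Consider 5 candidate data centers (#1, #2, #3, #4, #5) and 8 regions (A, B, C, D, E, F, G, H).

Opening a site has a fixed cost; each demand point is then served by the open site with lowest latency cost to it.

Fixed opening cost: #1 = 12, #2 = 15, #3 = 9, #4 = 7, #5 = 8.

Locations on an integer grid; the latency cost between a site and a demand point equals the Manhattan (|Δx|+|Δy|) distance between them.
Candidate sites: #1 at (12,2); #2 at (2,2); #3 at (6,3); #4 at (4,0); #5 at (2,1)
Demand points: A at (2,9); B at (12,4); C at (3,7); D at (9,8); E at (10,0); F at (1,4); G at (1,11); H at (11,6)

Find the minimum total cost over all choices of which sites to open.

70

Open {#1, #5}: assign each demand point to its cheapest open site.
  A→#5 8, B→#1 2, C→#5 7, D→#1 9, E→#1 4, F→#5 4, G→#5 11, H→#1 5
  latency cost 50, fixed 20 → total 70.
Compare {#1, #2}: latency cost 46 + fixed 27 = 73.
Compare {#3}: latency cost 66 + fixed 9 = 75.
Compare {#1, #3}: latency cost 55 + fixed 21 = 76.
All other subsets cost ≥ 73. Minimum total cost: 70.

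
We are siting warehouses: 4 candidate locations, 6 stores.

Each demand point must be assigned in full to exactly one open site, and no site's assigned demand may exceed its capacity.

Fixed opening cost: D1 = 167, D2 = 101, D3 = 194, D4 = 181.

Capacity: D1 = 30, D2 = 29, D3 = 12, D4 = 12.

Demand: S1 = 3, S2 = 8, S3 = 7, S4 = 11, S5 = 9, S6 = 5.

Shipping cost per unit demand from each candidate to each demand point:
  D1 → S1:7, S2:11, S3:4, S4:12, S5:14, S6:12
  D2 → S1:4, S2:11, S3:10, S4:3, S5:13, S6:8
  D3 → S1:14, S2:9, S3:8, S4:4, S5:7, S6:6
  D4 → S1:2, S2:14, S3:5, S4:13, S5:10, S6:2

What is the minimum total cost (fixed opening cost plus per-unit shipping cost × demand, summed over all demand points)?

586

Open {D1, D2}; cheapest assignment that respects the capacities:
  D1 (cap 30, load 15): S2, S3 — cost 8×11 + 7×4 = 116
  D2 (cap 29, load 28): S1, S4, S5, S6 — cost 3×4 + 11×3 + 9×13 + 5×8 = 202
  Shipping 318, fixed 268 → total 586.
  Any other capacity-feasible assignment to {D1, D2} ships for at least 318.
Compare {D2, D3, D4}: its best feasible assignment gives total 717.
Compare {D1, D2, D3}: its best feasible assignment gives total 726.
Every other set of open sites that can feasibly serve all demand totals ≥ 717 even under its best assignment. Minimum: 586.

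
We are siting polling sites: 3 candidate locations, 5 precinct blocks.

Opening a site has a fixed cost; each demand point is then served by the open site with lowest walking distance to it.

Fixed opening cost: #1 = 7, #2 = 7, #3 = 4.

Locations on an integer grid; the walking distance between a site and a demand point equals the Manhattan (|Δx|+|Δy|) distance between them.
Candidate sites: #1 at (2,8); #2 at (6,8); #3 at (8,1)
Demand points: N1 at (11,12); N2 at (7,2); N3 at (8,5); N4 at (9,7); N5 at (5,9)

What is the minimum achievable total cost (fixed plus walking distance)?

32

Open {#2, #3}: assign each demand point to its cheapest open site.
  N1→#2 9, N2→#3 2, N3→#3 4, N4→#2 4, N5→#2 2
  walking distance 21, fixed 11 → total 32.
Compare {#2}: walking distance 27 + fixed 7 = 34.
Compare {#1, #2, #3}: walking distance 21 + fixed 18 = 39.
Compare {#1, #2}: walking distance 27 + fixed 14 = 41.
All other subsets cost ≥ 34. Minimum total cost: 32.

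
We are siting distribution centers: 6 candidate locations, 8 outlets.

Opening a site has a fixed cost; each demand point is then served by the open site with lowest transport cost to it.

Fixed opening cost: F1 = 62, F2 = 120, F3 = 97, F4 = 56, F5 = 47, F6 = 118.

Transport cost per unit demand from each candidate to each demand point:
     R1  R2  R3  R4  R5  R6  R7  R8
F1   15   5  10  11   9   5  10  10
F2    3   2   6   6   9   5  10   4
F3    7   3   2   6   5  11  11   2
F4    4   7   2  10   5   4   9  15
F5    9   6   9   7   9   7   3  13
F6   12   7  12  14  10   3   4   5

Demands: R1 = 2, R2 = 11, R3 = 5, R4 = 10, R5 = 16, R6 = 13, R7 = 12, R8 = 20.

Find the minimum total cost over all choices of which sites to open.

508

Open {F3, F5}: assign each demand point to its cheapest open site.
  R1→F3 2×7=14, R2→F3 11×3=33, R3→F3 5×2=10, R4→F3 10×6=60, R5→F3 16×5=80, R6→F5 13×7=91, R7→F5 12×3=36, R8→F3 20×2=40
  transport cost 364, fixed 144 → total 508.
Compare {F3, F4, F5}: transport cost 319 + fixed 200 = 519.
Compare {F3, F6}: transport cost 324 + fixed 215 = 539.
Compare {F3, F4}: transport cost 391 + fixed 153 = 544.
All other subsets cost ≥ 519. Minimum total cost: 508.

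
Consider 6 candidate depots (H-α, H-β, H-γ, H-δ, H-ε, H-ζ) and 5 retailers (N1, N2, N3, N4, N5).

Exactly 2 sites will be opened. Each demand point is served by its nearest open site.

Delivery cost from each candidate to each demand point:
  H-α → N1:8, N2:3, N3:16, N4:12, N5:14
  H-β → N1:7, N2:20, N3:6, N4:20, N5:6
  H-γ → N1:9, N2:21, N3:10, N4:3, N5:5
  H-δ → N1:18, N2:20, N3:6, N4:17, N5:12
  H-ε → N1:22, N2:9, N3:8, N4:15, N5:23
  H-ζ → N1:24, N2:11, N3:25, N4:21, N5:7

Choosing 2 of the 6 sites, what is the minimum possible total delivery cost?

29

Open {H-α, H-γ}.
  N1→H-α 8, N2→H-α 3, N3→H-γ 10, N4→H-γ 3, N5→H-γ 5  ⇒ total 29.
Compare {H-α, H-β}: total 34.
Compare {H-γ, H-ε}: total 34.
No size-2 selection does better; minimum is 29.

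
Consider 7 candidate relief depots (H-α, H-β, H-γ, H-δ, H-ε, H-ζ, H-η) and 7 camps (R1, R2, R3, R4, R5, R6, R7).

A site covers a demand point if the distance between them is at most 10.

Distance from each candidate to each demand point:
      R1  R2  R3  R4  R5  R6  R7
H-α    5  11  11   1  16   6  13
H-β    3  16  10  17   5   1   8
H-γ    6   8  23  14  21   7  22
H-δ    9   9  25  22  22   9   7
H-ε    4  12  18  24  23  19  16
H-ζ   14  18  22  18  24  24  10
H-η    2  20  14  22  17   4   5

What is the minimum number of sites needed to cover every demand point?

3

Coverage sets (demand points within 10 of each site):
  H-α: {R1, R4, R6}
  H-β: {R1, R3, R5, R6, R7}
  H-γ: {R1, R2, R6}
  H-δ: {R1, R2, R6, R7}
  H-ε: {R1}
  H-ζ: {R7}
  H-η: {R1, R6, R7}
No 2 sites suffice: every size-2 union leaves at least one demand point uncovered.
But {H-α, H-β, H-γ} covers everything, so the minimum is 3.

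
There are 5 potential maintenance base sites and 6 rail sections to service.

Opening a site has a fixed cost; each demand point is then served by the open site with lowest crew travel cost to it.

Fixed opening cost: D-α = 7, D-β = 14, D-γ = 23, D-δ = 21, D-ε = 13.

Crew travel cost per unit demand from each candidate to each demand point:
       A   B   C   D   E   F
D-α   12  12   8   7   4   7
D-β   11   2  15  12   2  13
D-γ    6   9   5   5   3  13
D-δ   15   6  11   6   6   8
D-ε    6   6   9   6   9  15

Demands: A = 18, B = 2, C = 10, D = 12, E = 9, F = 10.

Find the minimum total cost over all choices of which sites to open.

Open {D-α, D-β, D-γ}: assign each demand point to its cheapest open site.
  A→D-γ 18×6=108, B→D-β 2×2=4, C→D-γ 10×5=50, D→D-γ 12×5=60, E→D-β 9×2=18, F→D-α 10×7=70
  crew travel cost 310, fixed 44 → total 354.
Compare {D-α, D-γ}: crew travel cost 333 + fixed 30 = 363.
Compare {D-α, D-β, D-γ, D-ε}: crew travel cost 310 + fixed 57 = 367.
Compare {D-α, D-γ, D-ε}: crew travel cost 327 + fixed 43 = 370.
All other subsets cost ≥ 363. Minimum total cost: 354.

354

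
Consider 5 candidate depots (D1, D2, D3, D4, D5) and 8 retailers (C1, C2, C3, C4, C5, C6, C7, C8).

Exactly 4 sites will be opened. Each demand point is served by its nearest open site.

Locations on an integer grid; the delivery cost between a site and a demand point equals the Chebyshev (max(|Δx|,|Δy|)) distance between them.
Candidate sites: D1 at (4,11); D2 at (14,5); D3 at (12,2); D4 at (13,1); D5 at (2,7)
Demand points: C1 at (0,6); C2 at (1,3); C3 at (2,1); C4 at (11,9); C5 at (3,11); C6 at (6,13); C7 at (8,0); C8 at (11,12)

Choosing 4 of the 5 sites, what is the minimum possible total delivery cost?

30

Open {D1, D2, D3, D5}.
  C1→D5 2, C2→D5 4, C3→D5 6, C4→D2 4, C5→D1 1, C6→D1 2, C7→D3 4, C8→D1 7  ⇒ total 30.
Compare {D1, D2, D4, D5}: total 31.
Compare {D1, D3, D4, D5}: total 33.
No size-4 selection does better; minimum is 30.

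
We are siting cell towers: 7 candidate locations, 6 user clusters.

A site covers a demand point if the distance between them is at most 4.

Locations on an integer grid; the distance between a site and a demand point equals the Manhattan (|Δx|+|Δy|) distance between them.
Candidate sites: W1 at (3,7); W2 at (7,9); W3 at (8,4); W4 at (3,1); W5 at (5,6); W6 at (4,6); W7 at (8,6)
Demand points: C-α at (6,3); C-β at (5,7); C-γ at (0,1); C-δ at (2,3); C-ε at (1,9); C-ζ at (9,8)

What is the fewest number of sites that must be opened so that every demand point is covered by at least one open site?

Coverage sets (demand points within 4 of each site):
  W1: {C-β, C-ε}
  W2: {C-β, C-ζ}
  W3: {C-α}
  W4: {C-γ, C-δ}
  W5: {C-α, C-β}
  W6: {C-β}
  W7: {C-β, C-ζ}
No 3 sites suffice: every size-3 union leaves at least one demand point uncovered.
But {W1, W2, W3, W4} covers everything, so the minimum is 4.

4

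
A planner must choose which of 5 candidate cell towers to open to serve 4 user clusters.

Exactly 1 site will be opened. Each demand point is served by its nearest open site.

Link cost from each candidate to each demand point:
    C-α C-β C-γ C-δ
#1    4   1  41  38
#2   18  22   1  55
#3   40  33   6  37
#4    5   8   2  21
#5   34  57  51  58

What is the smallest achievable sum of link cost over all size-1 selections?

Open {#4}.
  C-α→#4 5, C-β→#4 8, C-γ→#4 2, C-δ→#4 21  ⇒ total 36.
Compare {#1}: total 84.
Compare {#2}: total 96.
No size-1 selection does better; minimum is 36.

36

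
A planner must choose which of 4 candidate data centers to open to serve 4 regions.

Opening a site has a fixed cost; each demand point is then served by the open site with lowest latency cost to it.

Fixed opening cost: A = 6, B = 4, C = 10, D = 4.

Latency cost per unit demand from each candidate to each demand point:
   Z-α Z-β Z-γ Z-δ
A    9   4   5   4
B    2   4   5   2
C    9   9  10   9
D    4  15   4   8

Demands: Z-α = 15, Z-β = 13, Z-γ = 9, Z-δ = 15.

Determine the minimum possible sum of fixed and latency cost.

Open {B, D}: assign each demand point to its cheapest open site.
  Z-α→B 15×2=30, Z-β→B 13×4=52, Z-γ→D 9×4=36, Z-δ→B 15×2=30
  latency cost 148, fixed 8 → total 156.
Compare {B}: latency cost 157 + fixed 4 = 161.
Compare {A, B, D}: latency cost 148 + fixed 14 = 162.
Compare {B, C, D}: latency cost 148 + fixed 18 = 166.
All other subsets cost ≥ 161. Minimum total cost: 156.

156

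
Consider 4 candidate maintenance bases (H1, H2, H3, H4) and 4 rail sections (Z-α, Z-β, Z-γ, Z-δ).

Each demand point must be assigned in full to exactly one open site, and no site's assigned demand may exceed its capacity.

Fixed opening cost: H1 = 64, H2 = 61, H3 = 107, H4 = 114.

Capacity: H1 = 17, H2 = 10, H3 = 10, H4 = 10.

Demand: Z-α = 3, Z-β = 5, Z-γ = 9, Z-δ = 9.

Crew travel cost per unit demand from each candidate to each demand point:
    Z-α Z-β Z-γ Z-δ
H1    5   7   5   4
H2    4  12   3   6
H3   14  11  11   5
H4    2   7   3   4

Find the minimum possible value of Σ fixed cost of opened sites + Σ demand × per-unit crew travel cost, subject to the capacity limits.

Open {H1, H2}; cheapest assignment that respects the capacities:
  H1 (cap 17, load 17): Z-α, Z-β, Z-δ — cost 3×5 + 5×7 + 9×4 = 86
  H2 (cap 10, load 9): Z-γ — cost 9×3 = 27
  Shipping 113, fixed 125 → total 238.
  Any other capacity-feasible assignment to {H1, H2} ships for at least 113.
Compare {H1, H4}: its best feasible assignment gives total 291.
Compare {H1, H3}: its best feasible assignment gives total 311.
Every other set of open sites that can feasibly serve all demand totals ≥ 291 even under its best assignment. Minimum: 238.

238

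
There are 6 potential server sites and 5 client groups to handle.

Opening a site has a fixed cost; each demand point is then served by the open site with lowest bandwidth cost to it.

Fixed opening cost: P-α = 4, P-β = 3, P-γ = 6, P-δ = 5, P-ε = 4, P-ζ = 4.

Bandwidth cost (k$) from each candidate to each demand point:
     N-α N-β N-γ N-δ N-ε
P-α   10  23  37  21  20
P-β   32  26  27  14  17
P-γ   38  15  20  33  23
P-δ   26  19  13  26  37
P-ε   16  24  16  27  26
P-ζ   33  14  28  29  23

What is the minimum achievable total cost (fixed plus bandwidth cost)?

Open {P-α, P-β, P-δ, P-ζ}: assign each demand point to its cheapest open site.
  N-α→P-α 10, N-β→P-ζ 14, N-γ→P-δ 13, N-δ→P-β 14, N-ε→P-β 17
  bandwidth cost 68, fixed 16 → total 84.
Compare {P-α, P-β, P-δ}: bandwidth cost 73 + fixed 12 = 85.
Compare {P-α, P-β, P-ε, P-ζ}: bandwidth cost 71 + fixed 15 = 86.
Compare {P-α, P-β, P-γ, P-δ}: bandwidth cost 69 + fixed 18 = 87.
All other subsets cost ≥ 85. Minimum total cost: 84.

84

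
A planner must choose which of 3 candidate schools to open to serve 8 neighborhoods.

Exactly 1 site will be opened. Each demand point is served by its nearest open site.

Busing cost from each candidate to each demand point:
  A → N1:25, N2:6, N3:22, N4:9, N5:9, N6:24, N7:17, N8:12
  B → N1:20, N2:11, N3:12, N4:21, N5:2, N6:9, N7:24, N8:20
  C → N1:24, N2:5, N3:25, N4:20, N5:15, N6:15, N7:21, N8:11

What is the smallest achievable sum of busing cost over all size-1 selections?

119

Open {B}.
  N1→B 20, N2→B 11, N3→B 12, N4→B 21, N5→B 2, N6→B 9, N7→B 24, N8→B 20  ⇒ total 119.
Compare {A}: total 124.
Compare {C}: total 136.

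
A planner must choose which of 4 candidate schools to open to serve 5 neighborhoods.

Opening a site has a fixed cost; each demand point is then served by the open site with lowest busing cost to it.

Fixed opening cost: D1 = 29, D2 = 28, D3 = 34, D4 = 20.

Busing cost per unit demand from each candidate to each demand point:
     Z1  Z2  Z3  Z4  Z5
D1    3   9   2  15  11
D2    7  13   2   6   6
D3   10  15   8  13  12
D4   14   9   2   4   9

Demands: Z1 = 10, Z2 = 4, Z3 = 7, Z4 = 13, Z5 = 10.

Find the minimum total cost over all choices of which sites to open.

269

Open {D1, D2, D4}: assign each demand point to its cheapest open site.
  Z1→D1 10×3=30, Z2→D1 4×9=36, Z3→D1 7×2=14, Z4→D4 13×4=52, Z5→D2 10×6=60
  busing cost 192, fixed 77 → total 269.
Compare {D1, D4}: busing cost 222 + fixed 49 = 271.
Compare {D1, D2}: busing cost 218 + fixed 57 = 275.
Compare {D2, D4}: busing cost 232 + fixed 48 = 280.
All other subsets cost ≥ 271. Minimum total cost: 269.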